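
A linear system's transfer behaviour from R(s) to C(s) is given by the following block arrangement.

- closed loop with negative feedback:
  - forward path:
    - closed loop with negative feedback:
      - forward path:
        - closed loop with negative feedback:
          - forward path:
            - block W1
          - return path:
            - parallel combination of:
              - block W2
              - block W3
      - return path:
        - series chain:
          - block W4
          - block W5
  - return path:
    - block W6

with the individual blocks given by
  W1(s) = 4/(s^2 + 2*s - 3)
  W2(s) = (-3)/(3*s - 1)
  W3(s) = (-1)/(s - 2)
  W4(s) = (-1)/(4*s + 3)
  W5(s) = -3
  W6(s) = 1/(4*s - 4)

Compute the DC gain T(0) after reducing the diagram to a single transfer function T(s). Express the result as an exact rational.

First reduce the diagram to T(s).

1. parallel reduction of W2, W3 = (7 - 6*s)/(3*s^2 - 7*s + 2)
2. reduce the feedback loop with forward W1 and return (W2+W3) = (12*s^2 - 28*s + 8)/(3*s^4 - s^3 - 21*s^2 + s + 22)
3. reduce the series chain W4, W5 = 3/(4*s + 3)
4. apply the feedback formula to [W1/(1+W1*(W2+W3))], (W4*W5) = (48*s^3 - 76*s^2 - 52*s + 24)/(12*s^5 + 5*s^4 - 87*s^3 - 23*s^2 + 7*s + 90)
5. close the feedback loop around [[W1/(1+W1*(W2+W3))]/(1+[W1/(1+W1*(W2+W3))]*(W4*W5))], W6 = (48*s^4 - 124*s^3 + 24*s^2 + 76*s - 24)/(12*s^6 - 7*s^5 - 92*s^4 + 76*s^3 + 11*s^2 + 70*s - 84)
The step-5 result is T(s). Setting s = 0: T(0) = -24/(-84) = 2/7.

Answer: 2/7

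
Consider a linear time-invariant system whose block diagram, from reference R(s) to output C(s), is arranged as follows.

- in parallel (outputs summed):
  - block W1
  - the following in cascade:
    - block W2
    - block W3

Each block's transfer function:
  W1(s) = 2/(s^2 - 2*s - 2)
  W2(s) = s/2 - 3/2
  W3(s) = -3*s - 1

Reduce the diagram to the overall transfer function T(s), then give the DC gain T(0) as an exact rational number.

(1) cascade W2, W3 -> -3*s^2/2 + 4*s + 3/2
(2) parallel reduction of W1, (W2*W3) -> (-3*s^4 + 14*s^3 - 7*s^2 - 22*s - 2)/(2*s^2 - 4*s - 4)
Evaluating the step-2 result (the overall T(s)) at s = 0 gives T(0) = -2/(-4) = 1/2.

Therefore the answer is 1/2.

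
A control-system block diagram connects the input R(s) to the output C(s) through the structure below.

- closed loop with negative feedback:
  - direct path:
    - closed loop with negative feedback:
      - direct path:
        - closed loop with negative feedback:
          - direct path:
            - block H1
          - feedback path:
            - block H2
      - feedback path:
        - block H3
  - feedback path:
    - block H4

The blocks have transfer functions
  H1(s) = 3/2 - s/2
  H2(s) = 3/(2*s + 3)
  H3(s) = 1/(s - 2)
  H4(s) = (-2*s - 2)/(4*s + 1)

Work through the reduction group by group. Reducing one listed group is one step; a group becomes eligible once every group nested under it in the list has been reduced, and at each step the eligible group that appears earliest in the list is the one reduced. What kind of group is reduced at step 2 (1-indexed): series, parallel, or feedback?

Step 1 - collapse the loop (H1 forward, H2 return)
Step 2 - apply the feedback formula to [H1/(1+H1*H2)], H3
Step 3 - close the feedback loop around [[H1/(1+H1*H2)]/(1+[H1/(1+H1*H2)]*H3)], H4
So the answer for step 2 is feedback.

Therefore the answer is feedback.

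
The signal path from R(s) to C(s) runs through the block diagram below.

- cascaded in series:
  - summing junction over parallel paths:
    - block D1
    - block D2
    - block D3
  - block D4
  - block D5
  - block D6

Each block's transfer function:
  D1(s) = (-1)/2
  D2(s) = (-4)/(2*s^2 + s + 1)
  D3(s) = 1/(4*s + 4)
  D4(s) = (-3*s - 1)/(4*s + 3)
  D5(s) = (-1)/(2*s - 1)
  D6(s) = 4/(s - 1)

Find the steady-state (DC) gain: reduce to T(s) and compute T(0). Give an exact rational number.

(1) reduce the parallel group D1, D2, D3 = (-4*s^3 - 4*s^2 - 19*s - 17)/(8*s^3 + 12*s^2 + 8*s + 4)
(2) multiply (D1+D2+D3), D4, D5, D6 (series) = (-12*s^4 - 16*s^3 - 61*s^2 - 70*s - 17)/(16*s^6 + 12*s^5 - 12*s^4 - 13*s^3 - 7*s^2 + s + 3)
The step-2 result is T(s). Setting s = 0: T(0) = -17/3.

Hence the answer: -17/3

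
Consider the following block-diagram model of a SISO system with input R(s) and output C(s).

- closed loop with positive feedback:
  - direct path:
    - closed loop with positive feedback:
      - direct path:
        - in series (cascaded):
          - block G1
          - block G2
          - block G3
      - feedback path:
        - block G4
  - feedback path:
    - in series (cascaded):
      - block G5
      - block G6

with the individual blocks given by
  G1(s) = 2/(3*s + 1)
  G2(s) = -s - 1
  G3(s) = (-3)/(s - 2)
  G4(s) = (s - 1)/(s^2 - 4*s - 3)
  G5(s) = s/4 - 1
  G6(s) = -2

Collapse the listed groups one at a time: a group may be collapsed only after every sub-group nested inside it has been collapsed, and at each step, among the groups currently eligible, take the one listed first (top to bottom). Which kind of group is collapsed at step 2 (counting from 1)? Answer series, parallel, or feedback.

Step 1. reduce the series chain G1, G2, G3
Step 2. close the feedback loop around (G1*G2*G3), G4
Step 3. series reduction of G5, G6
Step 4. reduce the feedback loop with forward [(G1*G2*G3)/(1-(G1*G2*G3)*G4)] and return (G5*G6)
Step 2: feedback.

Therefore the answer is feedback.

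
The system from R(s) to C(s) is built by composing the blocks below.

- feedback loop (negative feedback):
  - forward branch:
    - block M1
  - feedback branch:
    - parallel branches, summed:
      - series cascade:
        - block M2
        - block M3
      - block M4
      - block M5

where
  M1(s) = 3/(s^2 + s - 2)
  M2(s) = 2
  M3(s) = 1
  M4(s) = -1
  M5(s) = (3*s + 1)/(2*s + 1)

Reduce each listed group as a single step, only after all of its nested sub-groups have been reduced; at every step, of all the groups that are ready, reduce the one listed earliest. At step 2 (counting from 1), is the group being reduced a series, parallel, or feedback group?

Step 1 - combine M2, M3 in series
Step 2 - sum the parallel branches (M2*M3), M4, M5
Step 3 - close the feedback loop around M1, ((M2*M3)+M4+M5)
Step 2 collapses a parallel group.

Answer: parallel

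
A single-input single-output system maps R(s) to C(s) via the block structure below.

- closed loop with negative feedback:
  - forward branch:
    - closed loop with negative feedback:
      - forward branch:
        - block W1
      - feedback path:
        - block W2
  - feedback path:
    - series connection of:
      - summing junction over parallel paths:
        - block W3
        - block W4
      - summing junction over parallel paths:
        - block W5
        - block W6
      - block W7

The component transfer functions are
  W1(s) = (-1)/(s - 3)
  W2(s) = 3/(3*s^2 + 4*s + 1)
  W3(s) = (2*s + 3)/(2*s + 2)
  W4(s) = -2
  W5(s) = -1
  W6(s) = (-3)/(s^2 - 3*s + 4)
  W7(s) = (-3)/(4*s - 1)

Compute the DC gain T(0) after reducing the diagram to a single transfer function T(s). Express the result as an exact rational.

(1) apply the feedback formula to W1, W2; result (-3*s^2 - 4*s - 1)/(3*s^3 - 5*s^2 - 11*s - 6)
(2) sum the parallel branches W3, W4; result (-2*s - 1)/(2*s + 2)
(3) reduce the parallel group W5, W6; result (-s^2 + 3*s - 7)/(s^2 - 3*s + 4)
(4) reduce the series chain (W3+W4), (W5+W6), W7; result (-6*s^3 + 15*s^2 - 33*s - 21)/(8*s^4 - 18*s^3 + 12*s^2 + 30*s - 8)
(5) reduce the feedback loop with forward [W1/(1+W1*W2)] and return ((W3+W4)*(W5+W6)*W7); result (-24*s^5 + 46*s^4 - 18*s^3 - 102*s^2 - 6*s + 8)/(24*s^6 - 118*s^5 + 174*s^4 - 15*s^3 - 138*s^2 - 44*s + 69)
Evaluating the step-5 result (the overall T(s)) at s = 0 gives T(0) = 8/69.

Final answer: 8/69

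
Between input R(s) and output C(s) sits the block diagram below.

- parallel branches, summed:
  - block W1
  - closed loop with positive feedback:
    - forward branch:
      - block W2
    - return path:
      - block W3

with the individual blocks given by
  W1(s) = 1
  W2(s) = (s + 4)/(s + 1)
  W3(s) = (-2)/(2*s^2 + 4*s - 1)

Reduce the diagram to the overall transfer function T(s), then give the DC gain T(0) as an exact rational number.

Step 1: apply the feedback formula to W2, W3 gives (2*s^3 + 12*s^2 + 15*s - 4)/(2*s^3 + 6*s^2 + 5*s + 7)
Step 2: add W1, [W2/(1-W2*W3)] (parallel) gives (4*s^3 + 18*s^2 + 20*s + 3)/(2*s^3 + 6*s^2 + 5*s + 7)
Step 2 gives the overall T(s). Then T(0) = 3/7.

Hence the answer: 3/7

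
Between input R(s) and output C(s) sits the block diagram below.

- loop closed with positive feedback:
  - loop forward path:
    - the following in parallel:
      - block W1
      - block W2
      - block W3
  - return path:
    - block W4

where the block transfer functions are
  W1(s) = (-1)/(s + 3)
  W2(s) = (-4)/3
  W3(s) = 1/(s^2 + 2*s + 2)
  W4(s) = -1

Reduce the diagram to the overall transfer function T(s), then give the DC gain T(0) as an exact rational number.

[1] parallel reduction of W1, W2, W3 = (-4*s^3 - 23*s^2 - 35*s - 21)/(3*s^3 + 15*s^2 + 24*s + 18)
[2] collapse the loop ((W1+W2+W3) forward, W4 return) = (4*s^3 + 23*s^2 + 35*s + 21)/(s^3 + 8*s^2 + 11*s + 3)
That last expression is T(s); at s = 0 only the constant terms survive, so T(0) = 21/3 = 7.

Hence the answer: 7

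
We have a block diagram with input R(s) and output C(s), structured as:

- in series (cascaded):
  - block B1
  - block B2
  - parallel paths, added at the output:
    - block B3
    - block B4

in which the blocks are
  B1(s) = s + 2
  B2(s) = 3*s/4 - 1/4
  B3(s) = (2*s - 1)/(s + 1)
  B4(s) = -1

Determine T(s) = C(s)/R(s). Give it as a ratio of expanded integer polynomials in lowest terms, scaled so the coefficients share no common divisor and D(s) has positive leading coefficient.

First reduce the diagram to T(s).

1. sum the parallel branches B3, B4 -> (s - 2)/(s + 1)
2. multiply B1, B2, (B3+B4) (series); the result is T(s) itself (integer coefficients, no common factor, positive leading denominator coefficient)

Answer: (3*s^3 - s^2 - 12*s + 4)/(4*s + 4)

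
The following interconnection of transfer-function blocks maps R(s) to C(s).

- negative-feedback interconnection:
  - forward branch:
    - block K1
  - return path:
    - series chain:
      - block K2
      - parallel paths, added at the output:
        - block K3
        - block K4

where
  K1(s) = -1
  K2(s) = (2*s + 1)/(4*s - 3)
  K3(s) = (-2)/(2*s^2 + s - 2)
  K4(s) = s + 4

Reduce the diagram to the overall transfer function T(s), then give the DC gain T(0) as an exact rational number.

(1) add K3, K4 (parallel); result (2*s^3 + 9*s^2 + 2*s - 10)/(2*s^2 + s - 2)
(2) reduce the series chain K2, (K3+K4); result (4*s^4 + 20*s^3 + 13*s^2 - 18*s - 10)/(8*s^3 - 2*s^2 - 11*s + 6)
(3) feedback reduction of K1, (K2*(K3+K4)); result (8*s^3 - 2*s^2 - 11*s + 6)/(4*s^4 + 12*s^3 + 15*s^2 - 7*s - 16)
That last expression is T(s); at s = 0 only the constant terms survive, so T(0) = 6/(-16) = -3/8.

Hence the answer: -3/8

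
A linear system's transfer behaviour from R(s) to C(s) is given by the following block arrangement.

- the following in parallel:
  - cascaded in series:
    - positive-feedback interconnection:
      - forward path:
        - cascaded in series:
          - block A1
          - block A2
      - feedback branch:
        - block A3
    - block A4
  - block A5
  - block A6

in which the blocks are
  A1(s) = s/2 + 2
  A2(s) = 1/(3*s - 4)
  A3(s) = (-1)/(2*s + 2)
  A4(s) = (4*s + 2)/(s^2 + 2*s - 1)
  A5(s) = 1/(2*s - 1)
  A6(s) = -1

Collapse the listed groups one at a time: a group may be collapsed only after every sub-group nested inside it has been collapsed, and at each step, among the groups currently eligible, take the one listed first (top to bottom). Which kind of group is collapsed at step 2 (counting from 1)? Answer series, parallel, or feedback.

The answer is feedback.

Reasoning:
Step 1: reduce the series chain A1, A2
Step 2: feedback reduction of (A1*A2), A3
Step 3: reduce the series chain [(A1*A2)/(1-(A1*A2)*A3)], A4
Step 4: reduce the parallel group ([(A1*A2)/(1-(A1*A2)*A3)]*A4), A5, A6
Step 2 collapses a feedback group.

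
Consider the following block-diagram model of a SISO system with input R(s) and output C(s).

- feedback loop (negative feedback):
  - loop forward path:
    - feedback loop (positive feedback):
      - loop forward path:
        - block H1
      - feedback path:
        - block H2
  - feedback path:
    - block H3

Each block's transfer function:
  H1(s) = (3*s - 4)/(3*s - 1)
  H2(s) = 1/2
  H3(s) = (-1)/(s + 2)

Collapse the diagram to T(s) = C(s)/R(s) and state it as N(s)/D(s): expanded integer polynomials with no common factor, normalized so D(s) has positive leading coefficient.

Step 1 - apply the feedback formula to H1, H2: (6*s - 8)/(3*s + 2)
Step 2 - close the feedback loop around [H1/(1-H1*H2)], H3; the result is T(s) itself (integer coefficients, no common factor, positive leading denominator coefficient)

Final answer: (6*s^2 + 4*s - 16)/(3*s^2 + 2*s + 12)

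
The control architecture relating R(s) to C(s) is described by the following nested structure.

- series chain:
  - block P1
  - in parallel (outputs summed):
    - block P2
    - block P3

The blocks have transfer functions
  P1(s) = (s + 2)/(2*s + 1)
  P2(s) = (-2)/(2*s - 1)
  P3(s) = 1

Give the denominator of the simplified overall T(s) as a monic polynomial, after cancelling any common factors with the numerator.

1. sum the parallel branches P2, P3 = (2*s - 3)/(2*s - 1)
2. cascade P1, (P2+P3) = (2*s^2 + s - 6)/(4*s^2 - 1)
The result of step 2 is T(s) in lowest terms. Its denominator has leading coefficient 4; dividing the denominator through by 4 makes it monic.

Therefore the answer is s^2 - 1/4.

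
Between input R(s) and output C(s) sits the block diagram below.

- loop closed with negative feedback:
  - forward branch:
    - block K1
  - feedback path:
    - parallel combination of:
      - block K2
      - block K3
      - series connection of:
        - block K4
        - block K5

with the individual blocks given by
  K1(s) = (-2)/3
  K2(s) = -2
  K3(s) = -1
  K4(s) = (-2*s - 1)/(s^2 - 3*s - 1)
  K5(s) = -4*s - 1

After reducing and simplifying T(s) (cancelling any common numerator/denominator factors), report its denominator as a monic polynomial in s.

Reducing step by step:

(1) reduce the series chain K4, K5, giving (8*s^2 + 6*s + 1)/(s^2 - 3*s - 1)
(2) reduce the parallel group K2, K3, (K4*K5), giving (5*s^2 + 15*s + 4)/(s^2 - 3*s - 1)
(3) close the feedback loop around K1, (K2+K3+(K4*K5)), giving (2*s^2 - 6*s - 2)/(7*s^2 + 39*s + 11)
No further cancellation is possible in the step-3 result, so that is T(s). Its denominator becomes monic after dividing by the leading coefficient 7.

Answer: s^2 + 39*s/7 + 11/7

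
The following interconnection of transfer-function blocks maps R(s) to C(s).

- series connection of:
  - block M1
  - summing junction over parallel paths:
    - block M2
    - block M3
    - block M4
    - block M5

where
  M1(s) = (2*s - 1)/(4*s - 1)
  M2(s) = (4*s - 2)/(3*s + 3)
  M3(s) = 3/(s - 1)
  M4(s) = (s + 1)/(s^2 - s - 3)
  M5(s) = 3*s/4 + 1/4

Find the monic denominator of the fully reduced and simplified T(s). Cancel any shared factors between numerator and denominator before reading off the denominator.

Step 1: parallel reduction of M2, M3, M4, M5 gives (9*s^5 + 10*s^4 - 31*s^3 - 7*s^2 - 62*s - 135)/(12*s^4 - 12*s^3 - 48*s^2 + 12*s + 36)
Step 2: combine M1, (M2+M3+M4+M5) in series gives (18*s^6 + 11*s^5 - 72*s^4 + 17*s^3 - 117*s^2 - 208*s + 135)/(48*s^5 - 60*s^4 - 180*s^3 + 96*s^2 + 132*s - 36)
T(s) is the step-2 result (common factors already cancelled). Leading coefficient of the denominator: 48. Divide through by 48 for the monic polynomial.

Hence the answer: s^5 - 5*s^4/4 - 15*s^3/4 + 2*s^2 + 11*s/4 - 3/4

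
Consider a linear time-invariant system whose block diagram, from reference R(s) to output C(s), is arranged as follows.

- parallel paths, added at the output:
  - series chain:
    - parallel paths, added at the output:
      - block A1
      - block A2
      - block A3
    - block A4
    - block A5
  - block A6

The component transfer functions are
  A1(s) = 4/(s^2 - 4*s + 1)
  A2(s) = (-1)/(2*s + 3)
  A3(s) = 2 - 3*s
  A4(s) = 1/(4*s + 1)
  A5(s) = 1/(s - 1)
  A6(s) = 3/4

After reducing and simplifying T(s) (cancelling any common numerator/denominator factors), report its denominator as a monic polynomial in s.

Answer: s^5 - 13*s^4/4 - 27*s^3/8 + 47*s^2/8 + s/8 - 3/8

Working:
Step 1 - parallel reduction of A1, A2, A3; result (-6*s^4 + 19*s^3 + 19*s^2 - 17*s + 17)/(2*s^3 - 5*s^2 - 10*s + 3)
Step 2 - multiply (A1+A2+A3), A4, A5 (series); result (-6*s^4 + 19*s^3 + 19*s^2 - 17*s + 17)/(8*s^5 - 26*s^4 - 27*s^3 + 47*s^2 + s - 3)
Step 3 - add ((A1+A2+A3)*A4*A5), A6 (parallel); result (24*s^5 - 102*s^4 - 5*s^3 + 217*s^2 - 65*s + 59)/(32*s^5 - 104*s^4 - 108*s^3 + 188*s^2 + 4*s - 12)
No further cancellation is possible in the step-3 result, so that is T(s). Its denominator becomes monic after dividing by the leading coefficient 32.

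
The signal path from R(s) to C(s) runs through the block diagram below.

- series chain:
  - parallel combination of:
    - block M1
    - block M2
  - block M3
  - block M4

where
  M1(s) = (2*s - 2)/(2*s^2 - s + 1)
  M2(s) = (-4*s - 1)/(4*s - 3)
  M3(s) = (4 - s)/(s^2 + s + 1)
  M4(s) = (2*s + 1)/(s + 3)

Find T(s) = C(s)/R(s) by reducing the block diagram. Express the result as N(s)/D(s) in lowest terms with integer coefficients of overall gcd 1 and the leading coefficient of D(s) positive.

Reducing step by step:

[1] reduce the parallel group M1, M2 = (-8*s^3 + 10*s^2 - 17*s + 5)/(8*s^3 - 10*s^2 + 7*s - 3)
[2] multiply (M1+M2), M3, M4 (series); the result is T(s) itself (integer coefficients, no common factor, positive leading denominator coefficient)

Answer: (16*s^5 - 76*s^4 + 72*s^3 - 89*s^2 - 33*s + 20)/(8*s^6 + 22*s^5 - s^4 + 9*s^3 - 14*s^2 + 9*s - 9)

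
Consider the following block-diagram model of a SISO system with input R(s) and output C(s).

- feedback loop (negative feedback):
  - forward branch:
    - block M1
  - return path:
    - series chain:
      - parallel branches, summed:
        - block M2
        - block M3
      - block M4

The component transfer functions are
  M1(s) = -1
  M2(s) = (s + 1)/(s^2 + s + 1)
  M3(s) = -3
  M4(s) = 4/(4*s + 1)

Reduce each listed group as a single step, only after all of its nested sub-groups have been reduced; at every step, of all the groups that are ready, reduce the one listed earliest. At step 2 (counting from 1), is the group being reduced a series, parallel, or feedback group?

Step 1. sum the parallel branches M2, M3
Step 2. multiply (M2+M3), M4 (series)
Step 3. reduce the feedback loop with forward M1 and return ((M2+M3)*M4)
The group at step 2 is a series group.

Therefore the answer is series.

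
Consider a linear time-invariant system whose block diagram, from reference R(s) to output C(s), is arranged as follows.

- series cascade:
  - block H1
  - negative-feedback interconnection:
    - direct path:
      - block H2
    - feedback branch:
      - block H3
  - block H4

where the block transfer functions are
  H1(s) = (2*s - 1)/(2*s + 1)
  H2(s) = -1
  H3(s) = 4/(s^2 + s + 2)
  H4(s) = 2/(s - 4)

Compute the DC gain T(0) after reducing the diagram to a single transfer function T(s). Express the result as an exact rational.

Answer: 1/2

Working:
(1) feedback reduction of H2, H3 = (-s^2 - s - 2)/(s^2 + s - 2)
(2) cascade H1, [H2/(1+H2*H3)], H4 = (-4*s^3 - 2*s^2 - 6*s + 4)/(2*s^4 - 5*s^3 - 15*s^2 + 10*s + 8)
The step-2 result is T(s). Setting s = 0: T(0) = 4/8 = 1/2.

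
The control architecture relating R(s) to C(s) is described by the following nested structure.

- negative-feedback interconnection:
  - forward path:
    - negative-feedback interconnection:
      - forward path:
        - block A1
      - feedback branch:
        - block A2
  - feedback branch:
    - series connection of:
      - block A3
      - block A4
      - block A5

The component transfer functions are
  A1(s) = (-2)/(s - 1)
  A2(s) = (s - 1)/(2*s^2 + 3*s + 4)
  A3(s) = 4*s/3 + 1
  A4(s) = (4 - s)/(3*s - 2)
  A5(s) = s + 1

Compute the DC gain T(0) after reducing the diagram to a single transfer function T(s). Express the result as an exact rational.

Reducing step by step:

Step 1. feedback reduction of A1, A2, giving (-4*s^2 - 6*s - 8)/(2*s^3 + s^2 - s - 2)
Step 2. combine A3, A4, A5 in series, giving (-4*s^3 + 9*s^2 + 25*s + 12)/(9*s - 6)
Step 3. feedback reduction of [A1/(1+A1*A2)], (A3*A4*A5), giving (-36*s^3 - 30*s^2 - 36*s + 48)/(16*s^5 + 6*s^4 - 125*s^3 - 285*s^2 - 284*s - 84)
The step-3 result is T(s). Setting s = 0: T(0) = 48/(-84) = -4/7.

Answer: -4/7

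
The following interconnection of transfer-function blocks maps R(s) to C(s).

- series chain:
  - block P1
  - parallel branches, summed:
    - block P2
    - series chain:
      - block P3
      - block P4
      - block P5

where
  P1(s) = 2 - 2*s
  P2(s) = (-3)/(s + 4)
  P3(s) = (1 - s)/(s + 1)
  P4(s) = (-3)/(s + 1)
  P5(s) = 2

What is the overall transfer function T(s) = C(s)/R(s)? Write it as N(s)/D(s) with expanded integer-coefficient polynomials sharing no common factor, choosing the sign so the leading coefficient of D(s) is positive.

1. cascade P3, P4, P5 gives (6*s - 6)/(s^2 + 2*s + 1)
2. sum the parallel branches P2, (P3*P4*P5) gives (3*s^2 + 12*s - 27)/(s^3 + 6*s^2 + 9*s + 4)
3. reduce the series chain P1, (P2+(P3*P4*P5)) - this is the overall T(s), already in the required normalized form

Answer: (-6*s^3 - 18*s^2 + 78*s - 54)/(s^3 + 6*s^2 + 9*s + 4)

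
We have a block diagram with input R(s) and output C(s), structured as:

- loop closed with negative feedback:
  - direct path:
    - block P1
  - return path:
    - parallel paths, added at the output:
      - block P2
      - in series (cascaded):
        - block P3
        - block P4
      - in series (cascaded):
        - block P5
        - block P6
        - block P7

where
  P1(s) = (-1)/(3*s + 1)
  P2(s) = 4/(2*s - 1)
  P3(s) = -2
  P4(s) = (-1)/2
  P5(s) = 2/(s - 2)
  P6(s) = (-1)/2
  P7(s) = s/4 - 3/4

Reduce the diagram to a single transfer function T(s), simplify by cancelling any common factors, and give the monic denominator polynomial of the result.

1. cascade P3, P4 gives 1
2. multiply P5, P6, P7 (series) gives (3 - s)/(4*s - 8)
3. add P2, (P3*P4), (P5*P6*P7) (parallel) gives (6*s^2 + 3*s - 27)/(8*s^2 - 20*s + 8)
4. close the feedback loop around P1, (P2+(P3*P4)+(P5*P6*P7)) gives (-8*s^2 + 20*s - 8)/(24*s^3 - 58*s^2 + s + 35)
T(s) is the step-4 result (common factors already cancelled). Leading coefficient of the denominator: 24. Divide through by 24 for the monic polynomial.

Hence the answer: s^3 - 29*s^2/12 + s/24 + 35/24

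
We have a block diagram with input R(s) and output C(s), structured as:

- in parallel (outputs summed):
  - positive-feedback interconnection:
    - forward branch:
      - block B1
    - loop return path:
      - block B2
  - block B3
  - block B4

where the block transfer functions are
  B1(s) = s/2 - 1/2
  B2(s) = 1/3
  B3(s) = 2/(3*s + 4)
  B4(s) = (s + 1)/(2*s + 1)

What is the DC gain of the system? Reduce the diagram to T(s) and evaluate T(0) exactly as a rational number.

Step 1. close the feedback loop around B1, B2 = (3 - 3*s)/(s - 7)
Step 2. sum the parallel branches [B1/(1-B1*B2)], B3, B4 = (-15*s^3 - 25*s^2 - 50*s - 30)/(6*s^3 - 31*s^2 - 73*s - 28)
Step 2 gives the overall T(s). Then T(0) = -30/(-28) = 15/14.

Final answer: 15/14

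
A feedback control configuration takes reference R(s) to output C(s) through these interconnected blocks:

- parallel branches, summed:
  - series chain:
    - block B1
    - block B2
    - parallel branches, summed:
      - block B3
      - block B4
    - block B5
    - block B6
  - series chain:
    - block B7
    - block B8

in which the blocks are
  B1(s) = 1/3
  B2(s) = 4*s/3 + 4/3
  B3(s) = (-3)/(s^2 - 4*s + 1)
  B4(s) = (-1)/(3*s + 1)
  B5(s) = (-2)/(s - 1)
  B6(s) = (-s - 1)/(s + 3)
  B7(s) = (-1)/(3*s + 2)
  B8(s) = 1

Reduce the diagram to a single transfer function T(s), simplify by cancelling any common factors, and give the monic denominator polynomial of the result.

(1) parallel reduction of B3, B4: (-s^2 - 5*s - 4)/(3*s^3 - 11*s^2 - s + 1)
(2) reduce the series chain B1, B2, (B3+B4), B5, B6: (-8*s^4 - 56*s^3 - 120*s^2 - 104*s - 32)/(27*s^5 - 45*s^4 - 288*s^3 + 288*s^2 + 45*s - 27)
(3) cascade B7, B8: (-1)/(3*s + 2)
(4) sum the parallel branches (B1*B2*(B3+B4)*B5*B6), (B7*B8): (-51*s^5 - 139*s^4 - 184*s^3 - 840*s^2 - 349*s - 37)/(81*s^6 - 81*s^5 - 954*s^4 + 288*s^3 + 711*s^2 + 9*s - 54)
Step 4 gives the fully reduced T(s), with no common factor left to cancel. The denominator's leading coefficient is 81, so divide each of its coefficients by 81 to get the monic form.

Therefore the answer is s^6 - s^5 - 106*s^4/9 + 32*s^3/9 + 79*s^2/9 + s/9 - 2/3.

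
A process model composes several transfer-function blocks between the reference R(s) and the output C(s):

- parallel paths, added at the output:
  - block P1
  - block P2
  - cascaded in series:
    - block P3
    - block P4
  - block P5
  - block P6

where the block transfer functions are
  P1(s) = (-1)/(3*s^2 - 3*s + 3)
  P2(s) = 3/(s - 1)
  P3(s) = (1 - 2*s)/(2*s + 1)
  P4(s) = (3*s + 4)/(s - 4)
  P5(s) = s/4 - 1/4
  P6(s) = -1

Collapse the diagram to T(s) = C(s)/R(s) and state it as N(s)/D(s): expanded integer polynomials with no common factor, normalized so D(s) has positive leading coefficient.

Answer: (6*s^6 - 135*s^5 + 363*s^4 - 542*s^3 + 189*s^2 + 63*s - 268)/(24*s^5 - 132*s^4 + 168*s^3 - 96*s^2 - 12*s + 48)

Working:
Step 1: combine P3, P4 in series = (-6*s^2 - 5*s + 4)/(2*s^2 - 7*s - 4)
Step 2: add P1, P2, (P3*P4), P5, P6 (parallel) - this is the overall T(s), already in the required normalized form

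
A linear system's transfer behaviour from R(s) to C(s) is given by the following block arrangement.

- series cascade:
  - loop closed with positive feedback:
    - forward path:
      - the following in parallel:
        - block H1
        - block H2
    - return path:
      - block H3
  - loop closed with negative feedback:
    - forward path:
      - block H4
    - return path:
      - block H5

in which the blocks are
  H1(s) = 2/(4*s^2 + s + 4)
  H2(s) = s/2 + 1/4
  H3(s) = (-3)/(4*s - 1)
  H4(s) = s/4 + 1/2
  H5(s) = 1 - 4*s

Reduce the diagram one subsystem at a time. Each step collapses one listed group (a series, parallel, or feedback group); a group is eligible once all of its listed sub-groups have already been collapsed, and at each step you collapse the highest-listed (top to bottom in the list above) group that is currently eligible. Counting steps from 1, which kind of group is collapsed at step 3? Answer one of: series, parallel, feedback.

Step 1. sum the parallel branches H1, H2
Step 2. feedback reduction of (H1+H2), H3
Step 3. feedback reduction of H4, H5
Step 4. reduce the series chain [(H1+H2)/(1-(H1+H2)*H3)], [H4/(1+H4*H5)]
Step 3 collapses a feedback group.

Hence the answer: feedback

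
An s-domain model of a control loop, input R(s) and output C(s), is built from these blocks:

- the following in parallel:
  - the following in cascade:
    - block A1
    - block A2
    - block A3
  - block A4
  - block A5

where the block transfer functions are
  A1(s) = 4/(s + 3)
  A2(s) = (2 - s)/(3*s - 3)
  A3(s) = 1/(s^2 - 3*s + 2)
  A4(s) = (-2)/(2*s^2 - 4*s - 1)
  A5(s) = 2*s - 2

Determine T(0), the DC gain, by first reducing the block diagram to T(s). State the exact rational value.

(1) cascade A1, A2, A3, giving (-4)/(3*s^3 + 3*s^2 - 15*s + 9)
(2) parallel reduction of (A1*A2*A3), A4, A5, giving (12*s^6 - 24*s^5 - 78*s^4 + 234*s^3 - 206*s^2 + 70*s + 4)/(6*s^5 - 6*s^4 - 45*s^3 + 75*s^2 - 21*s - 9)
Evaluating the step-2 result (the overall T(s)) at s = 0 gives T(0) = 4/(-9) = -4/9.

Hence the answer: -4/9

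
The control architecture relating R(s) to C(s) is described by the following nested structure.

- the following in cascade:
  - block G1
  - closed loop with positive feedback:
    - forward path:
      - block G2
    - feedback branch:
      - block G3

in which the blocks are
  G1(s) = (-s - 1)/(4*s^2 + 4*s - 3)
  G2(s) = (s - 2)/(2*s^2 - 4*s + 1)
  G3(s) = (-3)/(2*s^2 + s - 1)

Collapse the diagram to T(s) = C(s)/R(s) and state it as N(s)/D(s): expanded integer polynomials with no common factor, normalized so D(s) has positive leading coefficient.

[1] feedback reduction of G2, G3 -> (2*s^3 - 3*s^2 - 3*s + 2)/(4*s^4 - 6*s^3 - 4*s^2 + 8*s - 7)
[2] combine G1, [G2/(1-G2*G3)] in series - this is the overall T(s), already in the required normalized form

Therefore the answer is (-s^3 + 3*s + 2)/(8*s^5 - 26*s^3 + 4*s^2 + 10*s - 21).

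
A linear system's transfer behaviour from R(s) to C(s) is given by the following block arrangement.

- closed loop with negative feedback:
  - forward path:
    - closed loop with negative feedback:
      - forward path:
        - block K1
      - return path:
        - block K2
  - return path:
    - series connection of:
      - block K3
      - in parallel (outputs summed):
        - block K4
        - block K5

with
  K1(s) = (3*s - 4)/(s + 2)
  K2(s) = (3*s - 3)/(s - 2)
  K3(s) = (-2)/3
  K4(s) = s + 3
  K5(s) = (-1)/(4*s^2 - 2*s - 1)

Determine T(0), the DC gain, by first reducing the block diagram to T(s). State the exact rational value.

Step 1: apply the feedback formula to K1, K2 gives (3*s^2 - 10*s + 8)/(10*s^2 - 21*s + 8)
Step 2: sum the parallel branches K4, K5 gives (4*s^3 + 10*s^2 - 7*s - 4)/(4*s^2 - 2*s - 1)
Step 3: combine K3, (K4+K5) in series gives (-8*s^3 - 20*s^2 + 14*s + 8)/(12*s^2 - 6*s - 3)
Step 4: reduce the feedback loop with forward [K1/(1+K1*K2)] and return (K3*(K4+K5)) gives (-36*s^4 + 138*s^3 - 147*s^2 + 18*s + 24)/(24*s^5 - 140*s^4 + 134*s^3 + 84*s^2 - 47*s - 40)
DC gain: substitute s = 0 into T(s) from step 4: T(0) = 24/(-40) = -3/5.

Answer: -3/5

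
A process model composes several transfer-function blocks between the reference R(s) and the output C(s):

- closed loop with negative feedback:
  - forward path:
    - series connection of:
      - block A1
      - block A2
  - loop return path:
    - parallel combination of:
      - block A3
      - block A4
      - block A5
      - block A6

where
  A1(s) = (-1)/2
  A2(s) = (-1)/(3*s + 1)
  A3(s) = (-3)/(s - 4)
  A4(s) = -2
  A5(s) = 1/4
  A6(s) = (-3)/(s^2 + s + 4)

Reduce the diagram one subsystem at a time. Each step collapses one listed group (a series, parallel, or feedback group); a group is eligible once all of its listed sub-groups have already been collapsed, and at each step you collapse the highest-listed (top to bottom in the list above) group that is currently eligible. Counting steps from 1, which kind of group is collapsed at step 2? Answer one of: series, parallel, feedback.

[1] reduce the series chain A1, A2
[2] reduce the parallel group A3, A4, A5, A6
[3] collapse the loop ((A1*A2) forward, (A3+A4+A5+A6) return)
Step 2: parallel.

Answer: parallel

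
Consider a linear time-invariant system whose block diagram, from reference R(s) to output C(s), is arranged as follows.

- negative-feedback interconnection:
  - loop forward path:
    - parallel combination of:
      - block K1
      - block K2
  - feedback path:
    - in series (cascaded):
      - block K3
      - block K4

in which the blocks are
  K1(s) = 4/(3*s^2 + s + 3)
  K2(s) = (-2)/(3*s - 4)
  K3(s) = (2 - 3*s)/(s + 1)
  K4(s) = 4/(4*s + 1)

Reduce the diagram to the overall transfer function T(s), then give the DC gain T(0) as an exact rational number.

[1] add K1, K2 (parallel): (-6*s^2 + 10*s - 22)/(9*s^3 - 9*s^2 + 5*s - 12)
[2] reduce the series chain K3, K4: (8 - 12*s)/(4*s^2 + 5*s + 1)
[3] feedback reduction of (K1+K2), (K3*K4): (-24*s^4 + 10*s^3 - 44*s^2 - 100*s - 22)/(36*s^5 + 9*s^4 + 56*s^3 - 200*s^2 + 289*s - 188)
Evaluating the step-3 result (the overall T(s)) at s = 0 gives T(0) = -22/(-188) = 11/94.

Hence the answer: 11/94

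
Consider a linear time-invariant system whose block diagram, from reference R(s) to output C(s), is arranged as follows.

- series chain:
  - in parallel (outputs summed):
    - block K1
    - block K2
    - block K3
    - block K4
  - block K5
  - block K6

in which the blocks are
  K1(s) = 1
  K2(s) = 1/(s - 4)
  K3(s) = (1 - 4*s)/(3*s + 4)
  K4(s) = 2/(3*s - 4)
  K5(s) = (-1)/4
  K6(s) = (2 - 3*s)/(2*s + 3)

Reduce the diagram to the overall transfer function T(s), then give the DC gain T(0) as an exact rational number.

Step 1. reduce the parallel group K1, K2, K3, K4; result (-3*s^3 + 46*s^2 - 112*s + 32)/(9*s^3 - 36*s^2 - 16*s + 64)
Step 2. series reduction of (K1+K2+K3+K4), K5, K6; result (-9*s^4 + 144*s^3 - 428*s^2 + 320*s - 64)/(72*s^4 - 180*s^3 - 560*s^2 + 320*s + 768)
That last expression is T(s); at s = 0 only the constant terms survive, so T(0) = -64/768 = -1/12.

Therefore the answer is -1/12.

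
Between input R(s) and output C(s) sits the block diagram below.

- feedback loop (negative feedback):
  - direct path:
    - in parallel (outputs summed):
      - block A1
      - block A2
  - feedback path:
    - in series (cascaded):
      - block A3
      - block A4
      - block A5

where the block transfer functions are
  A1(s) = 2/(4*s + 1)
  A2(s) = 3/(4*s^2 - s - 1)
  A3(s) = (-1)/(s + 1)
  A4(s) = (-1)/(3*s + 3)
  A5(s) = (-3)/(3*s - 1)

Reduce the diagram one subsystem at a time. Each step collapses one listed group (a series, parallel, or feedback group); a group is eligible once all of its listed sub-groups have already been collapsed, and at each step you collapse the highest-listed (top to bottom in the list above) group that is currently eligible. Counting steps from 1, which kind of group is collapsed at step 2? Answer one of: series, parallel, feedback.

Reducing step by step:

Step 1. add A1, A2 (parallel)
Step 2. reduce the series chain A3, A4, A5
Step 3. feedback reduction of (A1+A2), (A3*A4*A5)
At step 2 the group reduced is series.

Answer: series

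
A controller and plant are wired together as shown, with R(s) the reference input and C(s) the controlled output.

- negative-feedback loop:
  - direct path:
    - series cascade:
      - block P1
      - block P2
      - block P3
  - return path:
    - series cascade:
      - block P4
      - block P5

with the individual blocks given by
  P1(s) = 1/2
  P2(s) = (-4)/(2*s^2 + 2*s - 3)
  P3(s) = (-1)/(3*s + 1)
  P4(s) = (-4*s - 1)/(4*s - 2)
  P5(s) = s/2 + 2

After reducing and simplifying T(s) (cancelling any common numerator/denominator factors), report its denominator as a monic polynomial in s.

Step 1. reduce the series chain P1, P2, P3 = 2/(6*s^3 + 8*s^2 - 7*s - 3)
Step 2. series reduction of P4, P5 = (-4*s^2 - 17*s - 4)/(8*s - 4)
Step 3. apply the feedback formula to (P1*P2*P3), (P4*P5) = (8*s - 4)/(24*s^4 + 20*s^3 - 48*s^2 - 15*s + 2)
No further cancellation is possible in the step-3 result, so that is T(s). Its denominator becomes monic after dividing by the leading coefficient 24.

Answer: s^4 + 5*s^3/6 - 2*s^2 - 5*s/8 + 1/12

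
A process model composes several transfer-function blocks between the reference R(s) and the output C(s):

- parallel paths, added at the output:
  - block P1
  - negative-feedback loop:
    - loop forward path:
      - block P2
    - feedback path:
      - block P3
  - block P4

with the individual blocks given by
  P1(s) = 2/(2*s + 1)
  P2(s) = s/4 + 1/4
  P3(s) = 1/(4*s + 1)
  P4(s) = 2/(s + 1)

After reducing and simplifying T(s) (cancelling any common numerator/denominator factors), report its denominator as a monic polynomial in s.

Step 1 - apply the feedback formula to P2, P3 = (4*s^2 + 5*s + 1)/(17*s + 5)
Step 2 - sum the parallel branches P1, [P2/(1+P2*P3)], P4 = (8*s^4 + 22*s^3 + 123*s^2 + 106*s + 21)/(34*s^3 + 61*s^2 + 32*s + 5)
The result of step 2 is T(s) in lowest terms. Its denominator has leading coefficient 34; dividing the denominator through by 34 makes it monic.

Answer: s^3 + 61*s^2/34 + 16*s/17 + 5/34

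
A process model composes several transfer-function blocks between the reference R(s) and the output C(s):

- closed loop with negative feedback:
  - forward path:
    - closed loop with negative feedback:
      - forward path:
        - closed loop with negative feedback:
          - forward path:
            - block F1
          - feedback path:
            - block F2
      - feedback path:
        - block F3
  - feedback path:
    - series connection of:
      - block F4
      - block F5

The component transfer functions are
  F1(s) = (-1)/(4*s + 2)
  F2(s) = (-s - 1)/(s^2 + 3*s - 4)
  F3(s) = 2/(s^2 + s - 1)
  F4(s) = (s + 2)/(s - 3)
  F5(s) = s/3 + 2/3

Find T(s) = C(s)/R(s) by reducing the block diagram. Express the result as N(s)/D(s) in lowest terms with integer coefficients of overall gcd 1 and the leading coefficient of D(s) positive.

[1] feedback reduction of F1, F2, giving (-s^2 - 3*s + 4)/(4*s^3 + 14*s^2 - 9*s - 7)
[2] collapse the loop ([F1/(1+F1*F2)] forward, F3 return), giving (-s^4 - 4*s^3 + 2*s^2 + 7*s - 4)/(4*s^5 + 18*s^4 + s^3 - 32*s^2 - 4*s + 15)
[3] reduce the series chain F4, F5, giving (s^2 + 4*s + 4)/(3*s - 9)
[4] collapse the loop ([[F1/(1+F1*F2)]/(1+[F1/(1+F1*F2)]*F3)] forward, (F4*F5) return), which is the overall transfer function T(s) = C(s)/R(s) in lowest terms

Answer: (-3*s^5 - 3*s^4 + 42*s^3 + 3*s^2 - 75*s + 36)/(11*s^6 + 10*s^5 - 177*s^4 - 106*s^3 + 308*s^2 + 93*s - 151)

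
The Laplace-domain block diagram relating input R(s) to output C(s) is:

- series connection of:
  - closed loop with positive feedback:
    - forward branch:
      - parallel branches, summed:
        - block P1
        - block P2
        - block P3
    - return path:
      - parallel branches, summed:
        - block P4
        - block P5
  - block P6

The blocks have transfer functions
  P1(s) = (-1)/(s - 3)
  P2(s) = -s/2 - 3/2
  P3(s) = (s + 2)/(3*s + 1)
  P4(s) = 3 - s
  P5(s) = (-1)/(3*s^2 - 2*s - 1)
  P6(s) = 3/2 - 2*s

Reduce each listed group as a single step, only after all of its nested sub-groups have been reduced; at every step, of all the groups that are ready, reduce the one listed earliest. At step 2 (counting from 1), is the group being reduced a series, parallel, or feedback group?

(1) reduce the parallel group P1, P2, P3
(2) parallel reduction of P4, P5
(3) close the feedback loop around (P1+P2+P3), (P4+P5)
(4) combine [(P1+P2+P3)/(1-(P1+P2+P3)*(P4+P5))], P6 in series
Step 2 collapses a parallel group.

Hence the answer: parallel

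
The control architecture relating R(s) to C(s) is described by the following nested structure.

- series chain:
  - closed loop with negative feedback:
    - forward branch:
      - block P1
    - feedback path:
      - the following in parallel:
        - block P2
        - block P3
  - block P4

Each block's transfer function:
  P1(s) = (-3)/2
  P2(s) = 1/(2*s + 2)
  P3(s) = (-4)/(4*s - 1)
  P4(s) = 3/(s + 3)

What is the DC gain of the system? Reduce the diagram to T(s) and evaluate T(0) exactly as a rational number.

[1] parallel reduction of P2, P3, giving (-4*s - 9)/(8*s^2 + 6*s - 2)
[2] reduce the feedback loop with forward P1 and return (P2+P3), giving (-24*s^2 - 18*s + 6)/(16*s^2 + 24*s + 23)
[3] cascade [P1/(1+P1*(P2+P3))], P4, giving (-72*s^2 - 54*s + 18)/(16*s^3 + 72*s^2 + 95*s + 69)
Evaluating the step-3 result (the overall T(s)) at s = 0 gives T(0) = 18/69 = 6/23.

Answer: 6/23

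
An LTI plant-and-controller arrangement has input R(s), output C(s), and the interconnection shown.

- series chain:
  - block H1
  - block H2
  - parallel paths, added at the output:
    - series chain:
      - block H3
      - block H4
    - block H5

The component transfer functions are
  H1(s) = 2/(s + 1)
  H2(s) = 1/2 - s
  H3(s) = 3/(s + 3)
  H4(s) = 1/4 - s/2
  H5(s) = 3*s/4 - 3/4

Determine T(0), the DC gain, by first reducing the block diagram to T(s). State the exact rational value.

Step 1: cascade H3, H4; result (3 - 6*s)/(4*s + 12)
Step 2: add (H3*H4), H5 (parallel); result (3*s^2 - 6)/(4*s + 12)
Step 3: series reduction of H1, H2, ((H3*H4)+H5); result (-6*s^3 + 3*s^2 + 12*s - 6)/(4*s^2 + 16*s + 12)
Step 3 gives the overall T(s). Then T(0) = -6/12 = -1/2.

Hence the answer: -1/2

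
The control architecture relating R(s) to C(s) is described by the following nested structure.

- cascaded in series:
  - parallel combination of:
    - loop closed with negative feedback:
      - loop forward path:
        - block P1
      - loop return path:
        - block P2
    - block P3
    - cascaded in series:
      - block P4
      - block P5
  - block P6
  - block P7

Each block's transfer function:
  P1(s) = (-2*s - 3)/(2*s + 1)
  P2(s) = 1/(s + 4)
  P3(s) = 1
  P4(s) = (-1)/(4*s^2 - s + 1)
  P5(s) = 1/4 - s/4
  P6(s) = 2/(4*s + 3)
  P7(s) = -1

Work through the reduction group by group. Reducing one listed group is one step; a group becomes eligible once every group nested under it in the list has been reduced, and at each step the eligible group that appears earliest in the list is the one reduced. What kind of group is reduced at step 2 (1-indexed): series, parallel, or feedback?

The answer is series.

Reasoning:
Step 1: apply the feedback formula to P1, P2
Step 2: reduce the series chain P4, P5
Step 3: add [P1/(1+P1*P2)], P3, (P4*P5) (parallel)
Step 4: reduce the series chain ([P1/(1+P1*P2)]+P3+(P4*P5)), P6, P7
Step 2: series.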